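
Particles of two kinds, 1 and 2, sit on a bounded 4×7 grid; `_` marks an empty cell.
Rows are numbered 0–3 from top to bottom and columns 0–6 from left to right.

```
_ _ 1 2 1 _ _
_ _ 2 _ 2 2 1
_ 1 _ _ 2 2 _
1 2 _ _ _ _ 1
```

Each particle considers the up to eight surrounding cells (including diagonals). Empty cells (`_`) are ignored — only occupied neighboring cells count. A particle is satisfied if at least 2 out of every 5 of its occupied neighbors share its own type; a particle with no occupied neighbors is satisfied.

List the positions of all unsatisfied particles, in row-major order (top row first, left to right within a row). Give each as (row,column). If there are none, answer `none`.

(0,2)1 0/2 ✗
(0,3)2 2/4 ✓
(0,4)1 0/3 ✗
(1,2)2 1/3 ✗
(1,4)2 4/5 ✓
(1,5)2 3/5 ✓
(1,6)1 0/2 ✗
(2,1)1 1/3 ✗
(2,4)2 3/3 ✓
(2,5)2 3/5 ✓
(3,0)1 1/2 ✓
(3,1)2 0/2 ✗
(3,6)1 0/1 ✗

(0,2), (0,4), (1,2), (1,6), (2,1), (3,1), (3,6)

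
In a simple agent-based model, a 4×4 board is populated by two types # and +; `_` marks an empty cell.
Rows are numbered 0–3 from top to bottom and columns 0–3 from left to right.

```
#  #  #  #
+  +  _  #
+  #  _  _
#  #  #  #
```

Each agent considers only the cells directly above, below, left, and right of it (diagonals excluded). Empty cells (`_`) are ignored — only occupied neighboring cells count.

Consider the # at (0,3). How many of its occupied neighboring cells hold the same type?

2

Occupied neighbors of (0,3): (1,3)=#, (0,2)=#.
Same type (#): 2 of 2.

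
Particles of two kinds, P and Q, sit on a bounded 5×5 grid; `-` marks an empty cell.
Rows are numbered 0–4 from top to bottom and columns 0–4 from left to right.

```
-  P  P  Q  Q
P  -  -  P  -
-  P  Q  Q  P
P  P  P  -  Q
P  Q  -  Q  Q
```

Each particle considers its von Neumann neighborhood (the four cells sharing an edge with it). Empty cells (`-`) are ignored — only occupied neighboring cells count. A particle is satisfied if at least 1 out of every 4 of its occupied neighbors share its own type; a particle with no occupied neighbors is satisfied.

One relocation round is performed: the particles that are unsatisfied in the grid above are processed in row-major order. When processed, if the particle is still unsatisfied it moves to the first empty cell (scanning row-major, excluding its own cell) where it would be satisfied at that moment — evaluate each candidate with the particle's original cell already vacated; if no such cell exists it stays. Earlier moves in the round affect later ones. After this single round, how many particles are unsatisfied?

Initially unsatisfied (in order): (1,3), (2,4), (4,1).
  (1,3) → (0,0).
  (2,4) → (1,1).
  (4,1) → (1,2).
Resulting grid:
P P P Q Q
P P Q - -
- P Q Q -
P P P - Q
P - - Q Q
All satisfied now.

0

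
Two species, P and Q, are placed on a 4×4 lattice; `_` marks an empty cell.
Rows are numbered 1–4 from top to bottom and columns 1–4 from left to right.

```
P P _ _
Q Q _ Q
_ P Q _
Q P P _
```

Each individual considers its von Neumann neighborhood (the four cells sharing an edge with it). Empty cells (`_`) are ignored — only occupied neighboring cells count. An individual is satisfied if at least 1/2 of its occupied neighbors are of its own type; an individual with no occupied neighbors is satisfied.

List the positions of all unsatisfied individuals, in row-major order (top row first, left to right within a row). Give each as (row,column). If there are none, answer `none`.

(2,2), (3,2), (3,3), (4,1)

(1,1)P 1/2 ✓
(1,2)P 1/2 ✓
(2,1)Q 1/2 ✓
(2,2)Q 1/3 ✗
(2,4)Q 0/0 ✓
(3,2)P 1/3 ✗
(3,3)Q 0/2 ✗
(4,1)Q 0/1 ✗
(4,2)P 2/3 ✓
(4,3)P 1/2 ✓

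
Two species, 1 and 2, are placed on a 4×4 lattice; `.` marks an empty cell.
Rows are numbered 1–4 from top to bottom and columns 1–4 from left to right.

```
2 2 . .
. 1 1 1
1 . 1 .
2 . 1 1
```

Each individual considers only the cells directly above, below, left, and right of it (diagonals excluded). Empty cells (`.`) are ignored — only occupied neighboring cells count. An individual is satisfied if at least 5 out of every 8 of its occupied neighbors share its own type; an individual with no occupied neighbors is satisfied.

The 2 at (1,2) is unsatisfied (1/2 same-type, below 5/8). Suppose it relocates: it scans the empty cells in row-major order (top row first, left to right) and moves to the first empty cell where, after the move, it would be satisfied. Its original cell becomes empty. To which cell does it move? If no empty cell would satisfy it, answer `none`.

none

Vacating (1,2). Empty cells in order:
  (1,3): 0/1 same-type → still unsatisfied.
  (1,4): 0/1 same-type → still unsatisfied.
  (2,1): 1/3 same-type → still unsatisfied.
  (3,2): 0/3 same-type → still unsatisfied.
  (3,4): 0/3 same-type → still unsatisfied.
  (4,2): 1/2 same-type → still unsatisfied.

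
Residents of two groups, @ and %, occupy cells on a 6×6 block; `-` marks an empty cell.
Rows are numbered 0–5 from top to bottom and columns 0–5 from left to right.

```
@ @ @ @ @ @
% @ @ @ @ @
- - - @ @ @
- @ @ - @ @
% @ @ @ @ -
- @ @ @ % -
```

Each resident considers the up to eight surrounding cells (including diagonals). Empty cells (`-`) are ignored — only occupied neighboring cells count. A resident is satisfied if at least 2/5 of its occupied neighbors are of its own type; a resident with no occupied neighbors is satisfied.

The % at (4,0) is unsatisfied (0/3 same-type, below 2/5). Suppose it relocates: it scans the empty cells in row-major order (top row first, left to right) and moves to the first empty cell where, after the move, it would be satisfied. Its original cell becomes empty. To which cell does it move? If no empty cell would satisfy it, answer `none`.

(5,5)

Vacating (4,0). Empty cells in order:
  (2,0): 1/3 same-type → still unsatisfied.
  (2,1): 1/5 same-type → still unsatisfied.
  (2,2): 0/6 same-type → still unsatisfied.
  (3,0): 0/2 same-type → still unsatisfied.
  (3,3): 0/7 same-type → still unsatisfied.
  (4,5): 1/4 same-type → still unsatisfied.
  (5,0): 0/2 same-type → still unsatisfied.
  (5,5): 1/2 same-type → satisfied — stop here.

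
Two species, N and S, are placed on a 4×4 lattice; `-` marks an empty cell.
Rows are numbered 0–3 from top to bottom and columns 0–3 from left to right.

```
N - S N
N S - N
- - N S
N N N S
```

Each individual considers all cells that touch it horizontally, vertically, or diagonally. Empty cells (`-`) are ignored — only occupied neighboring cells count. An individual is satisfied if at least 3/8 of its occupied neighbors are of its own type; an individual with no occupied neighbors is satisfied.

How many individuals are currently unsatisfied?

Row 0: (0,0)N 1/2 ✓ · (0,2)S 1/3 ✗ · (0,3)N 1/2 ✓
Row 1: (1,0)N 1/2 ✓ · (1,1)S 1/4 ✗ · (1,3)N 2/4 ✓
Row 2: (2,2)N 3/6 ✓ · (2,3)S 1/4 ✗
Row 3: (3,0)N 1/1 ✓ · (3,1)N 3/3 ✓ · (3,2)N 2/4 ✓ · (3,3)S 1/3 ✗
Unsatisfied: (0,2), (1,1), (2,3), (3,3) — 4 in total.

4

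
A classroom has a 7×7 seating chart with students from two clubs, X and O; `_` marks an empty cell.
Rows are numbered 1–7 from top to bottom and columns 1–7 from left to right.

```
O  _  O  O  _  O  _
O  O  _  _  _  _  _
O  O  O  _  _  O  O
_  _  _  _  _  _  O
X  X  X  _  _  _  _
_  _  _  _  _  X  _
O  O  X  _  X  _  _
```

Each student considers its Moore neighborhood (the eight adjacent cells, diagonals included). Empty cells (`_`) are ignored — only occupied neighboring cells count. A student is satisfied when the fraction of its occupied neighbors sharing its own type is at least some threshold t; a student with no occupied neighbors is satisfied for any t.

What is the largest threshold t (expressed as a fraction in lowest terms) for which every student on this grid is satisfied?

0/1

(1,1)O 2/2
(1,3)O 2/2
(1,4)O 1/1
(1,6)O — no occupied neighbors
(2,1)O 4/4
(2,2)O 6/6
(3,1)O 3/3
(3,2)O 4/4
(3,3)O 2/2
(3,6)O 2/2
(3,7)O 2/2
(4,7)O 2/2
(5,1)X 1/1
(5,2)X 2/2
(5,3)X 1/1
(6,6)X 1/1
(7,1)O 1/1
(7,2)O 1/2
(7,3)X 0/1
(7,5)X 1/1
The smallest same-type fraction is 0/1 at (7,3), which reduces to 0/1. Any threshold above that leaves this student unsatisfied.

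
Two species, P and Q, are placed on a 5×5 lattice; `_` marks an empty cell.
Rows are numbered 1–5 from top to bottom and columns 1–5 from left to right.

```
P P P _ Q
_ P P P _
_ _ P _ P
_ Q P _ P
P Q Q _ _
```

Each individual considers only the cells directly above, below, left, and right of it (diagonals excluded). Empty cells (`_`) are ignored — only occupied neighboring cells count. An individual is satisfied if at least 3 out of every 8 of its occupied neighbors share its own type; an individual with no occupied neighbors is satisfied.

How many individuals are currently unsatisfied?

(1,1)P 1/1 ✓
(1,2)P 3/3 ✓
(1,3)P 2/2 ✓
(1,5)Q 0/0 ✓
(2,2)P 2/2 ✓
(2,3)P 4/4 ✓
(2,4)P 1/1 ✓
(3,3)P 2/2 ✓
(3,5)P 1/1 ✓
(4,2)Q 1/2 ✓
(4,3)P 1/3 ✗
(4,5)P 1/1 ✓
(5,1)P 0/1 ✗
(5,2)Q 2/3 ✓
(5,3)Q 1/2 ✓
Unsatisfied: (4,3), (5,1) — 2 in total.

2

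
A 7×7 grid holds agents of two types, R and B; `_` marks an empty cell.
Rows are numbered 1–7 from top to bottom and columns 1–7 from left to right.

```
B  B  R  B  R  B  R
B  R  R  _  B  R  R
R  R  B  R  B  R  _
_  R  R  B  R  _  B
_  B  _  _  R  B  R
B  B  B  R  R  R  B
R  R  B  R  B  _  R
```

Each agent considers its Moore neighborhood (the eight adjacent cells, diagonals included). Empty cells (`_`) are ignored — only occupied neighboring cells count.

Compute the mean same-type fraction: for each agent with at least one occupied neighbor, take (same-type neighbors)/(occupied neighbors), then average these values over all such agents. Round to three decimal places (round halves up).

Row 1: (1,1)B 2/3 · (1,2)B 2/5 · (1,3)R 2/4 · (1,4)B 1/4 · (1,5)R 1/4 · (1,6)B 1/5 · (1,7)R 2/3
Row 2: (2,1)B 2/5 · (2,2)R 4/8 · (2,3)R 4/7 · (2,5)B 3/7 · (2,6)R 4/7 · (2,7)R 3/4
Row 3: (3,1)R 3/4 · (3,2)R 5/7 · (3,3)B 1/7 · (3,4)R 3/7 · (3,5)B 2/6 · (3,6)R 3/6
Row 4: (4,2)R 3/5 · (4,3)R 3/6 · (4,4)B 2/6 · (4,5)R 3/6 · (4,7)B 1/3
Row 5: (5,2)B 3/5 · (5,5)R 4/6 · (5,6)B 2/7 · (5,7)R 1/4
Row 6: (6,1)B 2/4 · (6,2)B 4/6 · (6,3)B 3/6 · (6,4)R 3/6 · (6,5)R 4/6 · (6,6)R 4/7 · (6,7)B 1/4
Row 7: (7,1)R 1/3 · (7,2)R 1/5 · (7,3)B 2/5 · (7,4)R 2/5 · (7,5)B 0/4 · (7,7)R 1/2
Sum over 41 agents: 2/3 + 2/5 + 2/4 + 1/4 + 1/4 + 1/5 + 2/3 + 2/5 + 4/8 + 4/7 + 3/7 + 4/7 + 3/4 + 3/4 + 5/7 + 1/7 + 3/7 + 2/6 + 3/6 + 3/5 + 3/6 + 2/6 + 3/6 + 1/3 + 3/5 + 4/6 + 2/7 + 1/4 + 2/4 + 4/6 + 3/6 + 3/6 + 4/6 + 4/7 + 1/4 + 1/3 + 1/5 + 2/5 + 2/5 + 0/4 + 1/2 = 1951/105; mean = 1951/105 ÷ 41 = 1951/4305 = 0.453193… → 0.453.

0.453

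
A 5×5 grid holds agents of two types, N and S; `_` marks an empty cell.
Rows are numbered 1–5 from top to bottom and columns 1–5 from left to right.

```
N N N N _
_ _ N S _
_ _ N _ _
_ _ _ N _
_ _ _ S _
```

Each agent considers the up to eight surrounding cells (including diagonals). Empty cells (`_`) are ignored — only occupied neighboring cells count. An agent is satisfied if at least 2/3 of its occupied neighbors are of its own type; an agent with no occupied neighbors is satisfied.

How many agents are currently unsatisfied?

3

(1,1)N 1/1 satisfied
(1,2)N 3/3 satisfied
(1,3)N 3/4 satisfied
(1,4)N 2/3 satisfied
(2,3)N 4/5 satisfied
(2,4)S 0/4 not
(3,3)N 2/3 satisfied
(4,4)N 1/2 not
(5,4)S 0/1 not
Unsatisfied: (2,4), (4,4), (5,4) — 3 in total.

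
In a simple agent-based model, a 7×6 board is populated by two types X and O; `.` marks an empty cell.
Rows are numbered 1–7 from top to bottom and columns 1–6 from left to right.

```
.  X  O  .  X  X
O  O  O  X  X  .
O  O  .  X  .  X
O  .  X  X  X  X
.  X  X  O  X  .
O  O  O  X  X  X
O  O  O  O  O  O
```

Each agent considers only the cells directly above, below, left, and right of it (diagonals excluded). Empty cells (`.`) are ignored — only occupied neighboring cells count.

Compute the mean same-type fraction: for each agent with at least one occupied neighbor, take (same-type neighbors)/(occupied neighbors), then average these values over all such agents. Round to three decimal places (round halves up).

0.752

Row 1: (1,2)X 0/2 · (1,3)O 1/2 · (1,5)X 2/2 · (1,6)X 1/1
Row 2: (2,1)O 2/2 · (2,2)O 3/4 · (2,3)O 2/3 · (2,4)X 2/3 · (2,5)X 2/2
Row 3: (3,1)O 3/3 · (3,2)O 2/2 · (3,4)X 2/2 · (3,6)X 1/1
Row 4: (4,1)O 1/1 · (4,3)X 2/2 · (4,4)X 3/4 · (4,5)X 3/3 · (4,6)X 2/2
Row 5: (5,2)X 1/2 · (5,3)X 2/4 · (5,4)O 0/4 · (5,5)X 2/3
Row 6: (6,1)O 2/2 · (6,2)O 3/4 · (6,3)O 2/4 · (6,4)X 1/4 · (6,5)X 3/4 · (6,6)X 1/2
Row 7: (7,1)O 2/2 · (7,2)O 3/3 · (7,3)O 3/3 · (7,4)O 2/3 · (7,5)O 2/3 · (7,6)O 1/2
Sum over 34 agents: 0/2 + 1/2 + 2/2 + 1/1 + 2/2 + 3/4 + 2/3 + 2/3 + 2/2 + 3/3 + 2/2 + 2/2 + 1/1 + 1/1 + 2/2 + 3/4 + 3/3 + 2/2 + 1/2 + 2/4 + 0/4 + 2/3 + 2/2 + 3/4 + 2/4 + 1/4 + 3/4 + 1/2 + 2/2 + 3/3 + 3/3 + 2/3 + 2/3 + 1/2 = 307/12; mean = 307/12 ÷ 34 = 307/408 = 0.752450… → 0.752.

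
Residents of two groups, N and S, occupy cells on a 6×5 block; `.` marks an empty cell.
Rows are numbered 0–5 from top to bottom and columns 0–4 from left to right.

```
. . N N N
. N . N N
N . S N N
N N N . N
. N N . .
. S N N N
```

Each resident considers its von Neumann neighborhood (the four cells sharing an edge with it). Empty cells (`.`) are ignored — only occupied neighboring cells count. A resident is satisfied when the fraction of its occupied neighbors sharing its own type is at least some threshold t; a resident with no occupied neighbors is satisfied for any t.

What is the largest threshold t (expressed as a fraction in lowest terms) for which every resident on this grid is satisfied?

0/1

(0,2)N 1/1
(0,3)N 3/3
(0,4)N 2/2
(1,1)N — no occupied neighbors
(1,3)N 3/3
(1,4)N 3/3
(2,0)N 1/1
(2,2)S 0/2
(2,3)N 2/3
(2,4)N 3/3
(3,0)N 2/2
(3,1)N 3/3
(3,2)N 2/3
(3,4)N 1/1
(4,1)N 2/3
(4,2)N 3/3
(5,1)S 0/2
(5,2)N 2/3
(5,3)N 2/2
(5,4)N 1/1
The smallest same-type fraction is 0/2 at (2,2), which reduces to 0/1. Any threshold above that leaves this resident unsatisfied.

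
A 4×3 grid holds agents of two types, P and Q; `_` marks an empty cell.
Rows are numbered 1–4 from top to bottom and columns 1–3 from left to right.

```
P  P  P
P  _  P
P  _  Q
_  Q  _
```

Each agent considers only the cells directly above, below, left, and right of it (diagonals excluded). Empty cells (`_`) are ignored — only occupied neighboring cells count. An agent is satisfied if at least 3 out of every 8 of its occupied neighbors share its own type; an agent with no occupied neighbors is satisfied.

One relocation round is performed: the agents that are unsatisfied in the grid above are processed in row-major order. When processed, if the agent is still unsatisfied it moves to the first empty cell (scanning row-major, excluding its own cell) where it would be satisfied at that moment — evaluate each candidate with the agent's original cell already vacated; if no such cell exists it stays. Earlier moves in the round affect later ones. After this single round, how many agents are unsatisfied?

0

Initially unsatisfied (in order): (3,3).
  (3,3) → (3,2).
Resulting grid:
P P P
P _ P
P Q _
_ Q _
All satisfied now.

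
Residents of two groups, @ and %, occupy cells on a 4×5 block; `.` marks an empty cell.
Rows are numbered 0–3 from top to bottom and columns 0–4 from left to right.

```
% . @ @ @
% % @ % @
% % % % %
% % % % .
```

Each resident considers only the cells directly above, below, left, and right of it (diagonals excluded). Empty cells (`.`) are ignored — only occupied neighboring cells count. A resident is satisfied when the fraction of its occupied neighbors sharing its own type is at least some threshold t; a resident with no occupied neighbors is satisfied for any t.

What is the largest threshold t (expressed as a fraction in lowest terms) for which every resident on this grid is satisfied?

Row 0: (0,0)% 1/1 · (0,2)@ 2/2 · (0,3)@ 2/3 · (0,4)@ 2/2
Row 1: (1,0)% 3/3 · (1,1)% 2/3 · (1,2)@ 1/4 · (1,3)% 1/4 · (1,4)@ 1/3
Row 2: (2,0)% 3/3 · (2,1)% 4/4 · (2,2)% 3/4 · (2,3)% 4/4 · (2,4)% 1/2
Row 3: (3,0)% 2/2 · (3,1)% 3/3 · (3,2)% 3/3 · (3,3)% 2/2
The smallest same-type fraction is 1/4 at (1,2), which reduces to 1/4. Any threshold above that leaves this resident unsatisfied.

1/4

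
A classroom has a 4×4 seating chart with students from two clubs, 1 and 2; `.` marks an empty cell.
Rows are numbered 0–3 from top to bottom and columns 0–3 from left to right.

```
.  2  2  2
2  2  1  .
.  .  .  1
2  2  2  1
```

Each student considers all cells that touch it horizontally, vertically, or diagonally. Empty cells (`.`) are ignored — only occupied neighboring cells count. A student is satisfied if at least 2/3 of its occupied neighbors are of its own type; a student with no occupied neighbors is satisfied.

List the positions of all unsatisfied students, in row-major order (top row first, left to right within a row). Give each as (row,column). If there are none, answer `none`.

(0,3), (1,2), (3,2), (3,3)

Row 0: (0,1)2 3/4 satisfied · (0,2)2 3/4 satisfied · (0,3)2 1/2 not
Row 1: (1,0)2 2/2 satisfied · (1,1)2 3/4 satisfied · (1,2)1 1/5 not
Row 2: (2,3)1 2/3 satisfied
Row 3: (3,0)2 1/1 satisfied · (3,1)2 2/2 satisfied · (3,2)2 1/3 not · (3,3)1 1/2 not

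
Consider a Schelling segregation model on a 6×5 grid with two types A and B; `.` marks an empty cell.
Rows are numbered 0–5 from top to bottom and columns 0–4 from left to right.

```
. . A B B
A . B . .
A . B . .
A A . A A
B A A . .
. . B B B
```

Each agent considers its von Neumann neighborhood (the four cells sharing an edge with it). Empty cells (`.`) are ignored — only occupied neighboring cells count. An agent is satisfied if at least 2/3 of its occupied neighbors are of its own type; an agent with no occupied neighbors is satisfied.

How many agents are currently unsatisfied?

6

Row 0: (0,2)A 0/2 unhappy · (0,3)B 1/2 unhappy · (0,4)B 1/1 ok
Row 1: (1,0)A 1/1 ok · (1,2)B 1/2 unhappy
Row 2: (2,0)A 2/2 ok · (2,2)B 1/1 ok
Row 3: (3,0)A 2/3 ok · (3,1)A 2/2 ok · (3,3)A 1/1 ok · (3,4)A 1/1 ok
Row 4: (4,0)B 0/2 unhappy · (4,1)A 2/3 ok · (4,2)A 1/2 unhappy
Row 5: (5,2)B 1/2 unhappy · (5,3)B 2/2 ok · (5,4)B 1/1 ok
Unsatisfied: (0,2), (0,3), (1,2), (4,0), (4,2), (5,2) — 6 in total.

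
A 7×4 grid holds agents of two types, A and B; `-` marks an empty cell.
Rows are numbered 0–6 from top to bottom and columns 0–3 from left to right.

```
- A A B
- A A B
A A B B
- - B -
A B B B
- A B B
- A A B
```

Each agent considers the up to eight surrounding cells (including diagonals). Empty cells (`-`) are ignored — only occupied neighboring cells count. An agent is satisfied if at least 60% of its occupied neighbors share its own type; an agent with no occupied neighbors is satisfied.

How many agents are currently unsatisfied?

(0,1)A 3/3 ok
(0,2)A 3/5 ok
(0,3)B 1/3 unhappy
(1,1)A 5/6 ok
(1,2)A 4/8 unhappy
(1,3)B 3/5 ok
(2,0)A 2/2 ok
(2,1)A 3/5 ok
(2,2)B 3/6 unhappy
(2,3)B 3/4 ok
(3,2)B 5/6 ok
(4,0)A 1/2 unhappy
(4,1)B 3/5 ok
(4,2)B 5/6 ok
(4,3)B 4/4 ok
(5,1)A 3/6 unhappy
(5,2)B 5/8 ok
(5,3)B 4/5 ok
(6,1)A 2/3 ok
(6,2)A 2/5 unhappy
(6,3)B 2/3 ok
Unsatisfied: (0,3), (1,2), (2,2), (4,0), (5,1), (6,2) — 6 in total.

6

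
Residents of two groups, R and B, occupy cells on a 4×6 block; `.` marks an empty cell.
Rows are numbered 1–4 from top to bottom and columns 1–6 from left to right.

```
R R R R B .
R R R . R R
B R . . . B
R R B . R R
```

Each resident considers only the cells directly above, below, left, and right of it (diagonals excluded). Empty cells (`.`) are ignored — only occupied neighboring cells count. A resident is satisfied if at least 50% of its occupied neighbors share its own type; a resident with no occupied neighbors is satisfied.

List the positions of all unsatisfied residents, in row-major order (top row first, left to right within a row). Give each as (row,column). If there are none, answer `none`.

(1,1)R 2/2 ok
(1,2)R 3/3 ok
(1,3)R 3/3 ok
(1,4)R 1/2 ok
(1,5)B 0/2 unhappy
(2,1)R 2/3 ok
(2,2)R 4/4 ok
(2,3)R 2/2 ok
(2,5)R 1/2 ok
(2,6)R 1/2 ok
(3,1)B 0/3 unhappy
(3,2)R 2/3 ok
(3,6)B 0/2 unhappy
(4,1)R 1/2 ok
(4,2)R 2/3 ok
(4,3)B 0/1 unhappy
(4,5)R 1/1 ok
(4,6)R 1/2 ok

(1,5), (3,1), (3,6), (4,3)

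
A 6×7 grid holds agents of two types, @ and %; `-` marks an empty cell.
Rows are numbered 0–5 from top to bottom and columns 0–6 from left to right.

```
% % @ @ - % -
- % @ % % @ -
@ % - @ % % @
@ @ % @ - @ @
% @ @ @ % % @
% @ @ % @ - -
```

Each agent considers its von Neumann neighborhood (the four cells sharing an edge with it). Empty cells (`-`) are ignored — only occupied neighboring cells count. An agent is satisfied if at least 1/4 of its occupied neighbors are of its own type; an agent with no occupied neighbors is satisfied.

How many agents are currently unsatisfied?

5

(0,0)% 1/1 ✓
(0,1)% 2/3 ✓
(0,2)@ 2/3 ✓
(0,3)@ 1/2 ✓
(0,5)% 0/1 ✗
(1,1)% 2/3 ✓
(1,2)@ 1/3 ✓
(1,3)% 1/4 ✓
(1,4)% 2/3 ✓
(1,5)@ 0/3 ✗
(2,0)@ 1/2 ✓
(2,1)% 1/3 ✓
(2,3)@ 1/3 ✓
(2,4)% 2/3 ✓
(2,5)% 1/4 ✓
(2,6)@ 1/2 ✓
(3,0)@ 2/3 ✓
(3,1)@ 2/4 ✓
(3,2)% 0/3 ✗
(3,3)@ 2/3 ✓
(3,5)@ 1/3 ✓
(3,6)@ 3/3 ✓
(4,0)% 1/3 ✓
(4,1)@ 3/4 ✓
(4,2)@ 3/4 ✓
(4,3)@ 2/4 ✓
(4,4)% 1/3 ✓
(4,5)% 1/3 ✓
(4,6)@ 1/2 ✓
(5,0)% 1/2 ✓
(5,1)@ 2/3 ✓
(5,2)@ 2/3 ✓
(5,3)% 0/3 ✗
(5,4)@ 0/2 ✗
Unsatisfied: (0,5), (1,5), (3,2), (5,3), (5,4) — 5 in total.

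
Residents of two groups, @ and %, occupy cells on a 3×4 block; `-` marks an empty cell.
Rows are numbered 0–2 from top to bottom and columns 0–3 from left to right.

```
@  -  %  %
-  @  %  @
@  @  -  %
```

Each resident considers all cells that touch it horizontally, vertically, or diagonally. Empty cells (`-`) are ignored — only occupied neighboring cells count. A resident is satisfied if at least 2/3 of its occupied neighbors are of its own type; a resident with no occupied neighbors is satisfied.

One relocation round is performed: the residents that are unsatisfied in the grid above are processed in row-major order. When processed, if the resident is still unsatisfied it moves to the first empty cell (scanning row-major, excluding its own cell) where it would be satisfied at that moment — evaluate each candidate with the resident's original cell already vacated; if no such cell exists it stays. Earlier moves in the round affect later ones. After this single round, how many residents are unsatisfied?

1

Initially unsatisfied (in order): (0,2), (1,1), (1,2), (1,3), (2,3).
  (0,2): no empty cell satisfies it; stays.
  (1,1) → (1,0).
  (1,2): no empty cell satisfies it; stays.
  (1,3) → (1,1).
  (2,3): now satisfied by earlier moves; stays.
Resulting grid:
@ - % %
@ @ % -
@ @ - %
Unsatisfied now: (1,2).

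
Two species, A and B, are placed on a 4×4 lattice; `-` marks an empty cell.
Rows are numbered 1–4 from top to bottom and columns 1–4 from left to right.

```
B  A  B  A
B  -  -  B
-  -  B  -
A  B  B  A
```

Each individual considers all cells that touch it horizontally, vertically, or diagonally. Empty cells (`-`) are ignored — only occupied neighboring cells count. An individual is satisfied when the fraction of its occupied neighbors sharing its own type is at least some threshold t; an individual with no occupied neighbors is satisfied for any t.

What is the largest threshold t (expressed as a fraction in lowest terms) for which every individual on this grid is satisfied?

Row 1: (1,1)B 1/2 · (1,2)A 0/3 · (1,3)B 1/3 · (1,4)A 0/2
Row 2: (2,1)B 1/2 · (2,4)B 2/3
Row 3: (3,3)B 3/4
Row 4: (4,1)A 0/1 · (4,2)B 2/3 · (4,3)B 2/3 · (4,4)A 0/2
The smallest same-type fraction is 0/3 at (1,2), which reduces to 0/1. Any threshold above that leaves this individual unsatisfied.

0/1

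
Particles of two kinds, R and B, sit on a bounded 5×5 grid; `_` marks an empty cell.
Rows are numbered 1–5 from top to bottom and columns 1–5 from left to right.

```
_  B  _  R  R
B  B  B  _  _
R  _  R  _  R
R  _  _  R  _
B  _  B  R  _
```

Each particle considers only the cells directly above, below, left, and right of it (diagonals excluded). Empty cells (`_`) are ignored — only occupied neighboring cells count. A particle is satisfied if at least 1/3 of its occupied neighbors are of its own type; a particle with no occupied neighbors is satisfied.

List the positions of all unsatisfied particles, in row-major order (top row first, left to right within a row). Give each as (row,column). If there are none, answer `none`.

(1,2)B 1/1 ok
(1,4)R 1/1 ok
(1,5)R 1/1 ok
(2,1)B 1/2 ok
(2,2)B 3/3 ok
(2,3)B 1/2 ok
(3,1)R 1/2 ok
(3,3)R 0/1 unhappy
(3,5)R 0/0 ok
(4,1)R 1/2 ok
(4,4)R 1/1 ok
(5,1)B 0/1 unhappy
(5,3)B 0/1 unhappy
(5,4)R 1/2 ok

(3,3), (5,1), (5,3)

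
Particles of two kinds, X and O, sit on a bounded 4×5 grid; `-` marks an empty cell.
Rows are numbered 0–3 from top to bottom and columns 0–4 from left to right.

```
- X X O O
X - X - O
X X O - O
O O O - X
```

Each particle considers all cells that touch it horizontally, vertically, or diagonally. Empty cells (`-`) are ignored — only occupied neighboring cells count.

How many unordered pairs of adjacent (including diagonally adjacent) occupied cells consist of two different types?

Scan each occupied cell's neighbors to the right and below (and the two forward diagonals) so each pair is counted once.
From row 0: 2 unlike of 9 pairs (running 2/9).
From row 1: 1 unlike of 5 pairs (running 3/14).
From row 2: 7 unlike of 10 pairs (running 10/24).
From row 3: 0 unlike of 2 pairs (running 10/26).
Total adjacent occupied pairs: 26; unlike-type pairs: 10.

10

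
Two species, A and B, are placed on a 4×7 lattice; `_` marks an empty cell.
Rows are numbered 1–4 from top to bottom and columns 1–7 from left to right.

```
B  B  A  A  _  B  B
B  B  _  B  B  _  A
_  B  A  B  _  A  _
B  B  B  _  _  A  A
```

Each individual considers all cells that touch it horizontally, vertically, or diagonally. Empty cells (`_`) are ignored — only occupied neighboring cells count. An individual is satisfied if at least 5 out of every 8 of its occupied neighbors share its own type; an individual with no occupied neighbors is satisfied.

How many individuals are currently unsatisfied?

7

(1,1)B 3/3 ok
(1,2)B 3/4 ok
(1,3)A 1/4 unhappy
(1,4)A 1/3 unhappy
(1,6)B 2/3 ok
(1,7)B 1/2 unhappy
(2,1)B 4/4 ok
(2,2)B 4/6 ok
(2,4)B 2/5 unhappy
(2,5)B 3/5 unhappy
(2,7)A 1/3 unhappy
(3,2)B 5/6 ok
(3,3)A 0/6 unhappy
(3,4)B 3/4 ok
(3,6)A 3/4 ok
(4,1)B 2/2 ok
(4,2)B 3/4 ok
(4,3)B 3/4 ok
(4,6)A 2/2 ok
(4,7)A 2/2 ok
Unsatisfied: (1,3), (1,4), (1,7), (2,4), (2,5), (2,7), (3,3) — 7 in total.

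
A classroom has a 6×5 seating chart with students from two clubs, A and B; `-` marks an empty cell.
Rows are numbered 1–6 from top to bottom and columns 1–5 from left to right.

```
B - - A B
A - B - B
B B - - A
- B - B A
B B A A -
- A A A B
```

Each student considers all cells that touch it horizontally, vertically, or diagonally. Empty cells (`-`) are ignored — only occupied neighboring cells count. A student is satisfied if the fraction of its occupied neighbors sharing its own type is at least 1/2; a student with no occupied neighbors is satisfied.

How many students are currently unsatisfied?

(1,1)B 0/1 unhappy
(1,4)A 0/3 unhappy
(1,5)B 1/2 ok
(2,1)A 0/3 unhappy
(2,3)B 1/2 ok
(2,5)B 1/3 unhappy
(3,1)B 2/3 ok
(3,2)B 3/4 ok
(3,5)A 1/3 unhappy
(4,2)B 4/5 ok
(4,4)B 0/4 unhappy
(4,5)A 2/3 ok
(5,1)B 2/3 ok
(5,2)B 2/5 unhappy
(5,3)A 4/7 ok
(5,4)A 4/6 ok
(6,2)A 2/4 ok
(6,3)A 4/5 ok
(6,4)A 3/4 ok
(6,5)B 0/2 unhappy
Unsatisfied: (1,1), (1,4), (2,1), (2,5), (3,5), (4,4), (5,2), (6,5) — 8 in total.

8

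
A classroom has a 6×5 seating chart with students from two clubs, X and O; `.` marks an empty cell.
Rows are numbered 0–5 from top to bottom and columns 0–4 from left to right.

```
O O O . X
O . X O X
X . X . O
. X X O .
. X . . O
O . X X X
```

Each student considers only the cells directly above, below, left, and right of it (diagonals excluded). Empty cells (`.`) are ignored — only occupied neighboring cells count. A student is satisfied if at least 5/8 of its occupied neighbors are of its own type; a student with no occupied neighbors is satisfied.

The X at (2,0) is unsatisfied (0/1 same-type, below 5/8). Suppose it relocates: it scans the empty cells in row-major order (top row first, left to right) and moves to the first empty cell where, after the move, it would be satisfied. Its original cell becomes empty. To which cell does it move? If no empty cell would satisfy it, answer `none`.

(2,1)

Vacating (2,0). Empty cells in order:
  (0,3): 1/3 same-type → still unsatisfied.
  (1,1): 1/3 same-type → still unsatisfied.
  (2,1): 2/2 same-type → satisfied — stop here.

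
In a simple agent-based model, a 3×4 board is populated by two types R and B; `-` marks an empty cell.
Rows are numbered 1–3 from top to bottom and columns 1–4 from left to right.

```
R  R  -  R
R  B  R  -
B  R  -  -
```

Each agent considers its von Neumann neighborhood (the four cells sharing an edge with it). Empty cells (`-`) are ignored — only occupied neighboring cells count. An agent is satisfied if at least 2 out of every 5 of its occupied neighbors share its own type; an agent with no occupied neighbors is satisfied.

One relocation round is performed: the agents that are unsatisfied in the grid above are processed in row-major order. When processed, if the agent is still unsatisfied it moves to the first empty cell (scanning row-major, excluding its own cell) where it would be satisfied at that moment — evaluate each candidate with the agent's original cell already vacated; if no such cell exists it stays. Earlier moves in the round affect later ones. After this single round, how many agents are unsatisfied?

Initially unsatisfied (in order): (2,1), (2,2), (2,3), (3,1), (3,2).
  (2,1) → (1,3).
  (2,2) → (2,1).
  (2,3): now satisfied by earlier moves; stays.
  (3,1): now satisfied by earlier moves; stays.
  (3,2) → (2,2).
Resulting grid:
R R R R
B R R -
B - - -
Unsatisfied now: (2,1).

1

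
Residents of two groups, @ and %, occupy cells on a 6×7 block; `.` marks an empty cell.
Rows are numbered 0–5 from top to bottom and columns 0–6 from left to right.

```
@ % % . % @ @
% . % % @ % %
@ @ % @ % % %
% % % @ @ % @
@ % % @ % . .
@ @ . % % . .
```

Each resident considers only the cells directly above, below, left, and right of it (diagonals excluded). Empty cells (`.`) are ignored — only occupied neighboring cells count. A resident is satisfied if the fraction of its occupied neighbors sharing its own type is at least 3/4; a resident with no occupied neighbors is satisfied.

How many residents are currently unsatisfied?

27

Row 0: (0,0)@ 0/2 ✗ · (0,1)% 1/2 ✗ · (0,2)% 2/2 ✓ · (0,4)% 0/2 ✗ · (0,5)@ 1/3 ✗ · (0,6)@ 1/2 ✗
Row 1: (1,0)% 0/2 ✗ · (1,2)% 3/3 ✓ · (1,3)% 1/3 ✗ · (1,4)@ 0/4 ✗ · (1,5)% 2/4 ✗ · (1,6)% 2/3 ✗
Row 2: (2,0)@ 1/3 ✗ · (2,1)@ 1/3 ✗ · (2,2)% 2/4 ✗ · (2,3)@ 1/4 ✗ · (2,4)% 1/4 ✗ · (2,5)% 4/4 ✓ · (2,6)% 2/3 ✗
Row 3: (3,0)% 1/3 ✗ · (3,1)% 3/4 ✓ · (3,2)% 3/4 ✓ · (3,3)@ 3/4 ✓ · (3,4)@ 1/4 ✗ · (3,5)% 1/3 ✗ · (3,6)@ 0/2 ✗
Row 4: (4,0)@ 1/3 ✗ · (4,1)% 2/4 ✗ · (4,2)% 2/3 ✗ · (4,3)@ 1/4 ✗ · (4,4)% 1/3 ✗
Row 5: (5,0)@ 2/2 ✓ · (5,1)@ 1/2 ✗ · (5,3)% 1/2 ✗ · (5,4)% 2/2 ✓
Unsatisfied: (0,0), (0,1), (0,4), (0,5), (0,6), (1,0), (1,3), (1,4), (1,5), (1,6), (2,0), (2,1), (2,2), (2,3), (2,4), (2,6), (3,0), (3,4), (3,5), (3,6), (4,0), (4,1), (4,2), (4,3), (4,4), (5,1), (5,3) — 27 in total.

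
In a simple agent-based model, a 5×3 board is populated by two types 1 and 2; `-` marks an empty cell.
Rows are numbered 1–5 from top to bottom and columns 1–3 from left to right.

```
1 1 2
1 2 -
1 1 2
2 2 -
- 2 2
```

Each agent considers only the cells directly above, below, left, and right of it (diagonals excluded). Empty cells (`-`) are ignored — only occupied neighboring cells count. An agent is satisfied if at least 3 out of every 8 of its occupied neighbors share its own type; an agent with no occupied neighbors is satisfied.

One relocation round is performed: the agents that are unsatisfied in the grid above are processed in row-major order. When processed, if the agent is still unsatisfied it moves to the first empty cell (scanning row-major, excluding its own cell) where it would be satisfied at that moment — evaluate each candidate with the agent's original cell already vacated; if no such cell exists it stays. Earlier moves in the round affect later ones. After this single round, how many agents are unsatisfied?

Initially unsatisfied (in order): (1,2), (1,3), (2,2), (3,2), (3,3).
  (1,2): no empty cell satisfies it; stays.
  (1,3) → (2,3).
  (2,2) → (1,3).
  (3,2) → (2,2).
  (3,3): now satisfied by earlier moves; stays.
Resulting grid:
1 1 2
1 1 2
1 - 2
2 2 -
- 2 2
All satisfied now.

0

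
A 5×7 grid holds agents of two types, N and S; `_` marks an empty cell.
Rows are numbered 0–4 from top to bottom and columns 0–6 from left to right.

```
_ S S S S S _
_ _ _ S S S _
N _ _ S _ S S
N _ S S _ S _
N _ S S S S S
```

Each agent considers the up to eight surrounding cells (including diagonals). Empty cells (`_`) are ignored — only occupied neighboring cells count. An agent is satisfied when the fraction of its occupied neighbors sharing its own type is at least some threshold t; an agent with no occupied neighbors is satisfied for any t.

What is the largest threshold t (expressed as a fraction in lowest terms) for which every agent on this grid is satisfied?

(0,1)S 1/1
(0,2)S 3/3
(0,3)S 4/4
(0,4)S 5/5
(0,5)S 3/3
(1,3)S 5/5
(1,4)S 7/7
(1,5)S 5/5
(2,0)N 1/1
(2,3)S 4/4
(2,5)S 4/4
(2,6)S 3/3
(3,0)N 2/2
(3,2)S 4/4
(3,3)S 5/5
(3,5)S 5/5
(4,0)N 1/1
(4,2)S 3/3
(4,3)S 4/4
(4,4)S 4/4
(4,5)S 3/3
(4,6)S 2/2
The smallest same-type fraction is 1/1 at (0,1), which reduces to 1/1. Any threshold above that leaves this agent unsatisfied.

1/1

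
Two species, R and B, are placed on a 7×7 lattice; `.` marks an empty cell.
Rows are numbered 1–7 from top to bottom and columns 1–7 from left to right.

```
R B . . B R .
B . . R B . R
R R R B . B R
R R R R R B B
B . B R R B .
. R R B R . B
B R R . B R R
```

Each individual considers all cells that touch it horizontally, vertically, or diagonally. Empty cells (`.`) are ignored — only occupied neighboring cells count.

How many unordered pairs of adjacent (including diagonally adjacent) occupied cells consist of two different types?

Scan each occupied cell's neighbors to the right and below (and the two forward diagonals) so each pair is counted once.
Row 1: R(1,1)–B(1,2)≠ R(1,1)–B(2,1)≠ B(1,2)–B(2,1)= B(1,5)–R(1,6)≠ B(1,5)–B(2,5)= B(1,5)–R(2,4)≠ R(1,6)–R(2,7)= R(1,6)–B(2,5)≠  → 5/8 unlike.
Row 2: B(2,1)–R(3,1)≠ B(2,1)–R(3,2)≠ R(2,4)–B(2,5)≠ R(2,4)–B(3,4)≠ R(2,4)–R(3,3)= B(2,5)–B(3,6)= B(2,5)–B(3,4)= R(2,7)–R(3,7)= R(2,7)–B(3,6)≠  → 5/9 unlike.
Row 3: R(3,1)–R(3,2)= R(3,1)–R(4,1)= R(3,1)–R(4,2)= R(3,2)–R(3,3)= R(3,2)–R(4,2)= R(3,2)–R(4,3)= R(3,2)–R(4,1)= R(3,3)–B(3,4)≠ R(3,3)–R(4,3)= R(3,3)–R(4,4)= R(3,3)–R(4,2)= B(3,4)–R(4,4)≠ B(3,4)–R(4,5)≠ B(3,4)–R(4,3)≠ B(3,6)–R(3,7)≠ B(3,6)–B(4,6)= B(3,6)–B(4,7)= B(3,6)–R(4,5)≠ R(3,7)–B(4,7)≠ R(3,7)–B(4,6)≠  → 8/20 unlike.
Row 4: R(4,1)–R(4,2)= R(4,1)–B(5,1)≠ R(4,2)–R(4,3)= R(4,2)–B(5,3)≠ R(4,2)–B(5,1)≠ R(4,3)–R(4,4)= R(4,3)–B(5,3)≠ R(4,3)–R(5,4)= R(4,4)–R(4,5)= R(4,4)–R(5,4)= R(4,4)–R(5,5)= R(4,4)–B(5,3)≠ R(4,5)–B(4,6)≠ R(4,5)–R(5,5)= R(4,5)–B(5,6)≠ R(4,5)–R(5,4)= B(4,6)–B(4,7)= B(4,6)–B(5,6)= B(4,6)–R(5,5)≠ B(4,7)–B(5,6)=  → 8/20 unlike.
Row 5: B(5,1)–R(6,2)≠ B(5,3)–R(5,4)≠ B(5,3)–R(6,3)≠ B(5,3)–B(6,4)= B(5,3)–R(6,2)≠ R(5,4)–R(5,5)= R(5,4)–B(6,4)≠ R(5,4)–R(6,5)= R(5,4)–R(6,3)= R(5,5)–B(5,6)≠ R(5,5)–R(6,5)= R(5,5)–B(6,4)≠ B(5,6)–B(6,7)= B(5,6)–R(6,5)≠  → 8/14 unlike.
Row 6: R(6,2)–R(6,3)= R(6,2)–R(7,2)= R(6,2)–R(7,3)= R(6,2)–B(7,1)≠ R(6,3)–B(6,4)≠ R(6,3)–R(7,3)= R(6,3)–R(7,2)= B(6,4)–R(6,5)≠ B(6,4)–B(7,5)= B(6,4)–R(7,3)≠ R(6,5)–B(7,5)≠ R(6,5)–R(7,6)= B(6,7)–R(7,7)≠ B(6,7)–R(7,6)≠  → 7/14 unlike.
Row 7: B(7,1)–R(7,2)≠ R(7,2)–R(7,3)= B(7,5)–R(7,6)≠ R(7,6)–R(7,7)=  → 2/4 unlike.
Total adjacent occupied pairs: 89; unlike-type pairs: 43.

43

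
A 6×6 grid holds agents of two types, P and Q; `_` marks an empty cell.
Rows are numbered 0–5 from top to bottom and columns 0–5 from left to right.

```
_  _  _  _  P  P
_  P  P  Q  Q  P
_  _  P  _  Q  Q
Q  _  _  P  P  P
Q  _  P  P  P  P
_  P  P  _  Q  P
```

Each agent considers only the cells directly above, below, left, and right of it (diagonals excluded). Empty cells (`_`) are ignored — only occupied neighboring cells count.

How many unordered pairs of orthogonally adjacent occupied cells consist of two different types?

8

Scan each occupied cell's neighbors to the right and below so each pair is counted once.
From row 0: 1 unlike of 3 pairs (running 1/3).
From row 1: 3 unlike of 7 pairs (running 4/10).
From row 2: 2 unlike of 3 pairs (running 6/13).
From row 3: 0 unlike of 6 pairs (running 6/19).
From row 4: 1 unlike of 6 pairs (running 7/25).
From row 5: 1 unlike of 2 pairs (running 8/27).
Total adjacent occupied pairs: 27; unlike-type pairs: 8.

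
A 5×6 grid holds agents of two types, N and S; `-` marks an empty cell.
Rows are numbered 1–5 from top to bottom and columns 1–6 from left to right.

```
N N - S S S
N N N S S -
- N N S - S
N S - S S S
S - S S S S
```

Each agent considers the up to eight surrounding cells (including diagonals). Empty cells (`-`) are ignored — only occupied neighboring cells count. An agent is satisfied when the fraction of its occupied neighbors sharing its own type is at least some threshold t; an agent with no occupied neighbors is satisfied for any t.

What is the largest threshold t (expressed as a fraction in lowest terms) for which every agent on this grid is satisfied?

1/3

(1,1)N 3/3
(1,2)N 4/4
(1,4)S 3/4
(1,5)S 4/4
(1,6)S 2/2
(2,1)N 4/4
(2,2)N 6/6
(2,3)N 4/7
(2,4)S 4/6
(2,5)S 6/6
(3,2)N 5/6
(3,3)N 3/7
(3,4)S 4/6
(3,6)S 3/3
(4,1)N 1/3
(4,2)S 2/5
(4,4)S 5/6
(4,5)S 7/7
(4,6)S 4/4
(5,1)S 1/2
(5,3)S 3/3
(5,4)S 4/4
(5,5)S 5/5
(5,6)S 3/3
The smallest same-type fraction is 1/3 at (4,1), which reduces to 1/3. Any threshold above that leaves this agent unsatisfied.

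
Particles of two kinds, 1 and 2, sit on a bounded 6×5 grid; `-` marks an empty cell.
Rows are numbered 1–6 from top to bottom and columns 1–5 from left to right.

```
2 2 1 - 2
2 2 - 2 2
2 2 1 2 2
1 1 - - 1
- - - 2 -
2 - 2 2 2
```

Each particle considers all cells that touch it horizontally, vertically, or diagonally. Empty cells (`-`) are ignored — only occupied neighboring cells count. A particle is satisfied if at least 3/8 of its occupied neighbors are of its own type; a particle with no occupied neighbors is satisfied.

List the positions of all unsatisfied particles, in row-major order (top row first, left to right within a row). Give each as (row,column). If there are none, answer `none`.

Row 1: (1,1)2 3/3 ✓ · (1,2)2 3/4 ✓ · (1,3)1 0/3 ✗ · (1,5)2 2/2 ✓
Row 2: (2,1)2 5/5 ✓ · (2,2)2 5/7 ✓ · (2,4)2 4/6 ✓ · (2,5)2 4/4 ✓
Row 3: (3,1)2 3/5 ✓ · (3,2)2 3/6 ✓ · (3,3)1 1/5 ✗ · (3,4)2 3/5 ✓ · (3,5)2 3/4 ✓
Row 4: (4,1)1 1/3 ✗ · (4,2)1 2/4 ✓ · (4,5)1 0/3 ✗
Row 5: (5,4)2 3/4 ✓
Row 6: (6,1)2 0/0 ✓ · (6,3)2 2/2 ✓ · (6,4)2 3/3 ✓ · (6,5)2 2/2 ✓

(1,3), (3,3), (4,1), (4,5)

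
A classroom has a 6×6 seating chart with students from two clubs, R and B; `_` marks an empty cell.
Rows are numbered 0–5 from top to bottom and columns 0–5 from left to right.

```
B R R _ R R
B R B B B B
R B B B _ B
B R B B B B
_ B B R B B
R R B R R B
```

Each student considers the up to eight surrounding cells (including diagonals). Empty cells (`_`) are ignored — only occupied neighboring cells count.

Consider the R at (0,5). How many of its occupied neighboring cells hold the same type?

Occupied neighbors of (0,5): (0,4)=R, (1,4)=B, (1,5)=B.
Same type (R): 1 of 3.

1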